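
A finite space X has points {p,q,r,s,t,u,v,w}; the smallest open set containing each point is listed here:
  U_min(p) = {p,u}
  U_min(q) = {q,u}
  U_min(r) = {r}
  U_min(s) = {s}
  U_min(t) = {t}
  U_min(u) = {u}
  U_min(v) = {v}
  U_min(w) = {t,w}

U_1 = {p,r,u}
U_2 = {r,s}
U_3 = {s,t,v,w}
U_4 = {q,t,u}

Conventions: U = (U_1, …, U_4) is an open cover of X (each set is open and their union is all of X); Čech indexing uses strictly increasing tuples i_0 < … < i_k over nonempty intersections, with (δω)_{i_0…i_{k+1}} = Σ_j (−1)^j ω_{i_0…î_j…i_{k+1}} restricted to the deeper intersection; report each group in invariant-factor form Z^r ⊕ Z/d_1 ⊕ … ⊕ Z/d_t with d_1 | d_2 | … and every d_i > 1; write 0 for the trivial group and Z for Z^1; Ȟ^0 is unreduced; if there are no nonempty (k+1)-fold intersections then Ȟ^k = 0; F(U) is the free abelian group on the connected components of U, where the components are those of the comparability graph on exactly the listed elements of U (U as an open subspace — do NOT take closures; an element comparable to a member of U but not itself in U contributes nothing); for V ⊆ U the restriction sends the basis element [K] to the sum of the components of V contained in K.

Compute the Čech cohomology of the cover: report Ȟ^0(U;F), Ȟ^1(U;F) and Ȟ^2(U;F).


Ȟ^0 ≅ Z^5, Ȟ^1 ≅ 0 and Ȟ^2 ≅ 0

cover nerve:
  U12={r} U14={u} U23={s} U34={t}
components per intersection:
  U1: {p,u} {r}
  U2: {r} {s}
  U3: {s} {t,w} {v}
  U4: {q,u} {t}
  U12: {r}
  U14: {u}
  U23: {s}
  U34: {t}
C dims 9,4; δ0: rk 4, SNF 1^4
Ȟ^0: (9−4)−0=5 ⇒ Z^5
Ȟ^1: (4−0)−4=0 ⇒ 0
Ȟ^2: (0−0)−0=0 ⇒ 0


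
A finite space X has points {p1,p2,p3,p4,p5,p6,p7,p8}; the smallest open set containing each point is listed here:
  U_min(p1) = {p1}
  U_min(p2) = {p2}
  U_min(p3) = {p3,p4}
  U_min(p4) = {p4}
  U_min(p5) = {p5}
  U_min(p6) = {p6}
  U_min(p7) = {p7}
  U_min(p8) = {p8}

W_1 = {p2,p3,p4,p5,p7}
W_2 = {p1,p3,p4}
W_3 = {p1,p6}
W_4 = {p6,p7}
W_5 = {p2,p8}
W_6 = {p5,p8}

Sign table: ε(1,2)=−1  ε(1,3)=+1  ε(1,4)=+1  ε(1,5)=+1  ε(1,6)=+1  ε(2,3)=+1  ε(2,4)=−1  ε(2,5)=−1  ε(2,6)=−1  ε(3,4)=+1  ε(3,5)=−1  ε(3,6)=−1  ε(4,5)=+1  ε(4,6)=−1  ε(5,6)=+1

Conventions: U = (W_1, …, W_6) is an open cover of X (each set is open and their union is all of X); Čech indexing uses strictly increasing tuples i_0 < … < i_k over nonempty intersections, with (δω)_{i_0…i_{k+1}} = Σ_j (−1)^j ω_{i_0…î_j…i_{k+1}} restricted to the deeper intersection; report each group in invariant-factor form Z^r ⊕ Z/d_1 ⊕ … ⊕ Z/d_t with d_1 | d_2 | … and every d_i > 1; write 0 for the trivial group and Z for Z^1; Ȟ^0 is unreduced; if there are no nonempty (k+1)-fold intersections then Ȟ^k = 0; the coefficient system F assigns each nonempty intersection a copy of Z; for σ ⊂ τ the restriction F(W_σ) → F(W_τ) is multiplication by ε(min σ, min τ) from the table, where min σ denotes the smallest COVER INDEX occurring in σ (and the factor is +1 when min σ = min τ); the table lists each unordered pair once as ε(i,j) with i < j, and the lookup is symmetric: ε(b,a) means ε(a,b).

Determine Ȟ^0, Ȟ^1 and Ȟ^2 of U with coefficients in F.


Ȟ^0(U;F) ≅ 0, Ȟ^1(U;F) ≅ Z ⊕ Z/2 and Ȟ^2(U;F) ≅ 0

intersection data:
  W12={p3,p4} W14={p7} W15={p2} W16={p5} W23={p1} W34={p6} W56={p8}
C dims 6,7; δ0: rk 6, SNF 1^5·2
Ȟ^0 = (6 − 6) − 0 = 0, so Ȟ^0 ≅ 0
Ȟ^1 = (7 − 0) − 6 = 1 plus torsion [2], so Ȟ^1 ≅ Z ⊕ Z/2
Ȟ^2 = (0 − 0) − 0 = 0, so Ȟ^2 ≅ 0


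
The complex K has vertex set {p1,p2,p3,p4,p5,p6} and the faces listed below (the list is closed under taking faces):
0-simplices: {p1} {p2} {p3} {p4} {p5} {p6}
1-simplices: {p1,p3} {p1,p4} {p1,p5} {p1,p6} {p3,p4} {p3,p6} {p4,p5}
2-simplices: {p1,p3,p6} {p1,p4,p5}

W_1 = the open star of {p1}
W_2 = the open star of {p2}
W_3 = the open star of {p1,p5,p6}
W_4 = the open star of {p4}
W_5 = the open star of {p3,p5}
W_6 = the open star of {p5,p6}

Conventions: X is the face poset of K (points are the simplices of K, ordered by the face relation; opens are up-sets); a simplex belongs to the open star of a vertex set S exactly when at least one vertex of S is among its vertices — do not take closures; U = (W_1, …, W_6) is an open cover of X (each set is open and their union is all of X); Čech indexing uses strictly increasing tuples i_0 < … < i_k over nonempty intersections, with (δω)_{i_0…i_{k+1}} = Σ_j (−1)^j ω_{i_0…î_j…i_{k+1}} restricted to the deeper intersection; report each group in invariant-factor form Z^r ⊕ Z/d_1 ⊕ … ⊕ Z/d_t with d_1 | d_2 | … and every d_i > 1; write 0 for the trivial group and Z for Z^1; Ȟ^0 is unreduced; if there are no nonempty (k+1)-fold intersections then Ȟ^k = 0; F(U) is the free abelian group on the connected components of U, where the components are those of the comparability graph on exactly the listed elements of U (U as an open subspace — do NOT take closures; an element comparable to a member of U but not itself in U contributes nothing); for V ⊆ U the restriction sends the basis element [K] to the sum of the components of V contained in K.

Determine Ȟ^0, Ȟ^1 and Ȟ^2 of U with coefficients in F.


nonempty intersections:
  W1={{p1},{p1,p3},{p1,p4},{p1,p5},{p1,p6},{p1,p3,p6},{p1,p4,p5}} W2={{p2}} W3={{p1},{p5},{p6},{p1,p3},{p1,p4},{p1,p5},{p1,p6},{p3,p6},{p4,p5},{p1,p3,p6},{p1,p4,p5}} W4={{p4},{p1,p4},{p3,p4},{p4,p5},{p1,p4,p5}} W5={{p3},{p5},{p1,p3},{p1,p5},{p3,p4},{p3,p6},{p4,p5},{p1,p3,p6},{p1,p4,p5}} W6={{p5},{p6},{p1,p5},{p1,p6},{p3,p6},{p4,p5},{p1,p3,p6},{p1,p4,p5}}
  W13={{p1},{p1,p3},{p1,p4},{p1,p5},{p1,p6},{p1,p3,p6},{p1,p4,p5}} W14={{p1,p4},{p1,p4,p5}} W15={{p1,p3},{p1,p5},{p1,p3,p6},{p1,p4,p5}} W16={{p1,p5},{p1,p6},{p1,p3,p6},{p1,p4,p5}} W34={{p1,p4},{p4,p5},{p1,p4,p5}} W35={{p5},{p1,p3},{p1,p5},{p3,p6},{p4,p5},{p1,p3,p6},{p1,p4,p5}} W36={{p5},{p6},{p1,p5},{p1,p6},{p3,p6},{p4,p5},{p1,p3,p6},{p1,p4,p5}} W45={{p3,p4},{p4,p5},{p1,p4,p5}} W46={{p4,p5},{p1,p4,p5}} W56={{p5},{p1,p5},{p3,p6},{p4,p5},{p1,p3,p6},{p1,p4,p5}}
  W134={{p1,p4},{p1,p4,p5}} W135={{p1,p3},{p1,p5},{p1,p3,p6},{p1,p4,p5}} W136={{p1,p5},{p1,p6},{p1,p3,p6},{p1,p4,p5}} W145={{p1,p4,p5}} W146={{p1,p4,p5}} W156={{p1,p5},{p1,p3,p6},{p1,p4,p5}} W345={{p4,p5},{p1,p4,p5}} W346={{p4,p5},{p1,p4,p5}} W356={{p5},{p1,p5},{p3,p6},{p4,p5},{p1,p3,p6},{p1,p4,p5}} W456={{p4,p5},{p1,p4,p5}}
  W1345={{p1,p4,p5}} W1346={{p1,p4,p5}} W1356={{p1,p5},{p1,p3,p6},{p1,p4,p5}} W1456={{p1,p4,p5}} W3456={{p4,p5},{p1,p4,p5}}
  W13456={{p1,p4,p5}}
components per intersection:
  W1: {{p1},{p1,p3},{p1,p4},{p1,p5},{p1,p6},{p1,p3,p6},{p1,p4,p5}}
  W2: {{p2}}
  W3: {{p1},{p5},{p6},{p1,p3},{p1,p4},{p1,p5},{p1,p6},{p3,p6},{p4,p5},{p1,p3,p6},{p1,p4,p5}}
  W4: {{p4},{p1,p4},{p3,p4},{p4,p5},{p1,p4,p5}}
  W5: {{p3},{p1,p3},{p3,p4},{p3,p6},{p1,p3,p6}} {{p5},{p1,p5},{p4,p5},{p1,p4,p5}}
  W6: {{p5},{p1,p5},{p4,p5},{p1,p4,p5}} {{p6},{p1,p6},{p3,p6},{p1,p3,p6}}
  W13: {{p1},{p1,p3},{p1,p4},{p1,p5},{p1,p6},{p1,p3,p6},{p1,p4,p5}}
  W14: {{p1,p4},{p1,p4,p5}}
  W15: {{p1,p3},{p1,p3,p6}} {{p1,p5},{p1,p4,p5}}
  W16: {{p1,p5},{p1,p4,p5}} {{p1,p6},{p1,p3,p6}}
  W34: {{p1,p4},{p4,p5},{p1,p4,p5}}
  W35: {{p5},{p1,p5},{p4,p5},{p1,p4,p5}} {{p1,p3},{p3,p6},{p1,p3,p6}}
  W36: {{p5},{p1,p5},{p4,p5},{p1,p4,p5}} {{p6},{p1,p6},{p3,p6},{p1,p3,p6}}
  W45: {{p3,p4}} {{p4,p5},{p1,p4,p5}}
  W46: {{p4,p5},{p1,p4,p5}}
  W56: {{p5},{p1,p5},{p4,p5},{p1,p4,p5}} {{p3,p6},{p1,p3,p6}}
  W134: {{p1,p4},{p1,p4,p5}}
  W135: {{p1,p3},{p1,p3,p6}} {{p1,p5},{p1,p4,p5}}
  W136: {{p1,p5},{p1,p4,p5}} {{p1,p6},{p1,p3,p6}}
  W145: {{p1,p4,p5}}
  W146: {{p1,p4,p5}}
  W156: {{p1,p5},{p1,p4,p5}} {{p1,p3,p6}}
  W345: {{p4,p5},{p1,p4,p5}}
  W346: {{p4,p5},{p1,p4,p5}}
  W356: {{p5},{p1,p5},{p4,p5},{p1,p4,p5}} {{p3,p6},{p1,p3,p6}}
  W456: {{p4,p5},{p1,p4,p5}}
  W1345: {{p1,p4,p5}}
  W1346: {{p1,p4,p5}}
  W1356: {{p1,p5},{p1,p4,p5}} {{p1,p3,p6}}
  W1456: {{p1,p4,p5}}
  W3456: {{p4,p5},{p1,p4,p5}}
  W13456: {{p1,p4,p5}}
C dims 8,16,14,6; δ0: rk 6, SNF 1^6; δ1: rk 9, SNF 1^9; δ2: rk 5, SNF 1^5
Ȟ^0: (8−6)−0=2 ⇒ Z^2
Ȟ^1: (16−9)−6=1 ⇒ Z
Ȟ^2: (14−5)−9=0 ⇒ 0

Ȟ^0(U;F) ≅ Z^2, Ȟ^1(U;F) ≅ Z, Ȟ^2(U;F) ≅ 0


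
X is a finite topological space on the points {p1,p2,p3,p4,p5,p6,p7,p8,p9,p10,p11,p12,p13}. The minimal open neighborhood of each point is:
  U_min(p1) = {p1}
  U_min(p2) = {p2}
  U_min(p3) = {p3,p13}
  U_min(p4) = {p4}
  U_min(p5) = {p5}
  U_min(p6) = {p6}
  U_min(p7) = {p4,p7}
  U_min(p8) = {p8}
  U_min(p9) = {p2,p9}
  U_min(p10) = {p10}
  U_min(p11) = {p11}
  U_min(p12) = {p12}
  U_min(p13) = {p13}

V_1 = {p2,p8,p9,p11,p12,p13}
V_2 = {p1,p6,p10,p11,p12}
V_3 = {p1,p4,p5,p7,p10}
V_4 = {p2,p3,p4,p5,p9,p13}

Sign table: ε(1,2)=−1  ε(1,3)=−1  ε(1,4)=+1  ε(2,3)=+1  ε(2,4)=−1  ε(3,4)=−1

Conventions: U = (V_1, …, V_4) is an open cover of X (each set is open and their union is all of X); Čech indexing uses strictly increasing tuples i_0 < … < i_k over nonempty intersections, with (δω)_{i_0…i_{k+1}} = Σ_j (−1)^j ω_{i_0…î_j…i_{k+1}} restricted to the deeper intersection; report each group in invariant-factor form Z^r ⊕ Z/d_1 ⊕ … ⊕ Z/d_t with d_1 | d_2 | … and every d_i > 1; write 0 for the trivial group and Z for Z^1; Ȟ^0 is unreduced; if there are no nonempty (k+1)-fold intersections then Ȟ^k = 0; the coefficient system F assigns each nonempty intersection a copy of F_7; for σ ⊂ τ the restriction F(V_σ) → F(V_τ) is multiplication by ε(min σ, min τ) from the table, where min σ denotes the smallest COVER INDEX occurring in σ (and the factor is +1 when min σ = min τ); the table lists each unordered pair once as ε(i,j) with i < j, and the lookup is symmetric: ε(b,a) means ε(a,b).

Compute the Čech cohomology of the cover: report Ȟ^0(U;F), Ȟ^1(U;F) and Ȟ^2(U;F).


nerve of the cover:
  V12={p11,p12} V14={p2,p9,p13} V23={p1,p10} V34={p4,p5}
C dims 4,4; δ0: rk_F7 3
Ȟ^0 = (4 − 3) − 0 = 1, so Ȟ^0 ≅ Z/7
Ȟ^1 = (4 − 0) − 3 = 1, so Ȟ^1 ≅ Z/7
Ȟ^2 = (0 − 0) − 0 = 0, so Ȟ^2 ≅ 0

Ȟ^0 ≅ Z/7, Ȟ^1 ≅ Z/7, Ȟ^2 ≅ 0


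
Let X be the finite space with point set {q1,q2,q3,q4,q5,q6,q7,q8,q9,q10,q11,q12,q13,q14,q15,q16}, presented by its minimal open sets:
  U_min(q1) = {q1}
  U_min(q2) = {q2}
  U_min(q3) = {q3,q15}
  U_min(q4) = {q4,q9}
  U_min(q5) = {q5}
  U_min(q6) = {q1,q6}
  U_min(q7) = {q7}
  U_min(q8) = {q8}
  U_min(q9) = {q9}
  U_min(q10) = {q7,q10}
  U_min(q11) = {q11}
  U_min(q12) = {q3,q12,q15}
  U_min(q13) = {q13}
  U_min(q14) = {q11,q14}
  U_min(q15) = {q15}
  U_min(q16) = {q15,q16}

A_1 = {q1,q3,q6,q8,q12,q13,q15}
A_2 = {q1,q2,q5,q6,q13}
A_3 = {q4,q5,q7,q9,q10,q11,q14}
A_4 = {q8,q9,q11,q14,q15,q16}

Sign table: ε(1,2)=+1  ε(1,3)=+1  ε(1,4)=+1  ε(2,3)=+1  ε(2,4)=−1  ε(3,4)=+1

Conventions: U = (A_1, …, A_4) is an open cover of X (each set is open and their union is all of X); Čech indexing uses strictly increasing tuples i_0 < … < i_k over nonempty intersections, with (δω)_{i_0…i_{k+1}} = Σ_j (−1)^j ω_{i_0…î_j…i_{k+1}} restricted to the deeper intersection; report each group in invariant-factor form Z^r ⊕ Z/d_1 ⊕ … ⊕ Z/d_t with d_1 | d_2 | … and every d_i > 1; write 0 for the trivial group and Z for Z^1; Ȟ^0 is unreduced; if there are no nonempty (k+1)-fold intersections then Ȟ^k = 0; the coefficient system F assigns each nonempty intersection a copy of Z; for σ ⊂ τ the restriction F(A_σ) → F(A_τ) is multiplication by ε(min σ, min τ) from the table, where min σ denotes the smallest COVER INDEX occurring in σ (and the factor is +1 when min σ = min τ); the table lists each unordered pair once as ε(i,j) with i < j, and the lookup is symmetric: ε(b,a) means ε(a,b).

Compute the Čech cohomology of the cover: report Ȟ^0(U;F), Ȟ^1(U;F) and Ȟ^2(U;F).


Ȟ^0 ≅ Z, Ȟ^1 ≅ Z and Ȟ^2 ≅ 0

nonempty intersections:
  A12={q1,q6,q13} A14={q8,q15} A23={q5} A34={q9,q11,q14}
C dims 4,4; δ0: rk 3, SNF 1^3
Ȟ^0: (4−3)−0=1 ⇒ Z
Ȟ^1: (4−0)−3=1 ⇒ Z
Ȟ^2: (0−0)−0=0 ⇒ 0


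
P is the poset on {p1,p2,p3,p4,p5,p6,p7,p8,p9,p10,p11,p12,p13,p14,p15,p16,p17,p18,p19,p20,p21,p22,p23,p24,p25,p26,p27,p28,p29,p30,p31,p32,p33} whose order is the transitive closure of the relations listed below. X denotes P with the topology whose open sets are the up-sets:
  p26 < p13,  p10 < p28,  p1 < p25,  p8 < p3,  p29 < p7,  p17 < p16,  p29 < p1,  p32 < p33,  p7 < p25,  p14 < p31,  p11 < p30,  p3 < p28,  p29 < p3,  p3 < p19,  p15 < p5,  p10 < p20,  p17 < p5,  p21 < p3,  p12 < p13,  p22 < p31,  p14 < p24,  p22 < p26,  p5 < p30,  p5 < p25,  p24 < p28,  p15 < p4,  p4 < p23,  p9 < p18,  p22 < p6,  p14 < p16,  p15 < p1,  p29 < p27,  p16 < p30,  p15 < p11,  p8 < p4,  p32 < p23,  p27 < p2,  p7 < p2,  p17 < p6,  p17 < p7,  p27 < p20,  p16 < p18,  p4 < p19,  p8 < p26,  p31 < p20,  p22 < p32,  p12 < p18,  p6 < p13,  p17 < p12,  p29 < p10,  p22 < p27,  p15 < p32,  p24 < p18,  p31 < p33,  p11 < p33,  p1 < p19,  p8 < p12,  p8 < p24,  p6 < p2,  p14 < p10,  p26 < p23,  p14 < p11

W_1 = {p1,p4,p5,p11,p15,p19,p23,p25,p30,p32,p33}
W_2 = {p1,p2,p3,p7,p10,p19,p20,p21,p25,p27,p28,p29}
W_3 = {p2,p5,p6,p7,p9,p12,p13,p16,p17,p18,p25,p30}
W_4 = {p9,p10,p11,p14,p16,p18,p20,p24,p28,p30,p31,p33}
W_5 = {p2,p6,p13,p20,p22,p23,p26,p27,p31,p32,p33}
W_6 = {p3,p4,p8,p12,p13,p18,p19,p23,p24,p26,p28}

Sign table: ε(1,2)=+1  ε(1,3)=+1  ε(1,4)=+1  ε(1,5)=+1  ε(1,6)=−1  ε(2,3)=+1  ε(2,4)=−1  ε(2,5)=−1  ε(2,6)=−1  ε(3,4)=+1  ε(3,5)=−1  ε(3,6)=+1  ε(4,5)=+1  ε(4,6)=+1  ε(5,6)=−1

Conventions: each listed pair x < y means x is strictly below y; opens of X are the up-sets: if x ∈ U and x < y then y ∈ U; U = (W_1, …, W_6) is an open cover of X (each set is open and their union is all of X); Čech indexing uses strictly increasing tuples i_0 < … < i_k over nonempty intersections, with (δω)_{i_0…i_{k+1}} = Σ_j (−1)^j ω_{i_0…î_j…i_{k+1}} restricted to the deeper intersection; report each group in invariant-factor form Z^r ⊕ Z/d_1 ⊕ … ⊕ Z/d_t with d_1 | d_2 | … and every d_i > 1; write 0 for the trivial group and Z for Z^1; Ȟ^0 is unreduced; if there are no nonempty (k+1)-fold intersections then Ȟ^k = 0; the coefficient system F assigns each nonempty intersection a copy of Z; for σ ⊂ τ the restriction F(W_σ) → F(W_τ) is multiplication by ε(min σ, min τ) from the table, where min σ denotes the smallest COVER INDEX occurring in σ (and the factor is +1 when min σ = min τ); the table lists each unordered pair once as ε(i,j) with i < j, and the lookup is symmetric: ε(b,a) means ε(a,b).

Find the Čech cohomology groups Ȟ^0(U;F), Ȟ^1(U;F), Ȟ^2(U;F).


Ȟ^0 ≅ 0,  Ȟ^1 ≅ Z/2,  Ȟ^2 ≅ Z

nonempty intersections:
  W12={p1,p19,p25} W13={p5,p25,p30} W14={p11,p30,p33} W15={p23,p32,p33} W16={p4,p19,p23} W23={p2,p7,p25} W24={p10,p20,p28} W25={p2,p20,p27} W26={p3,p19,p28} W34={p9,p16,p18,p30} W35={p2,p6,p13} W36={p12,p13,p18} W45={p20,p31,p33} W46={p18,p24,p28} W56={p13,p23,p26}
  W123={p25} W126={p19} W134={p30} W145={p33} W156={p23} W235={p2} W245={p20} W246={p28} W346={p18} W356={p13}
C dims 6,15,10; δ0: rk 6, SNF 1^5·2; δ1: rk 9, SNF 1^9
Ȟ^0: (6−6)−0=0 ⇒ 0
Ȟ^1: (15−9)−6=0 plus torsion [2] ⇒ Z/2
Ȟ^2: (10−0)−9=1 ⇒ Z


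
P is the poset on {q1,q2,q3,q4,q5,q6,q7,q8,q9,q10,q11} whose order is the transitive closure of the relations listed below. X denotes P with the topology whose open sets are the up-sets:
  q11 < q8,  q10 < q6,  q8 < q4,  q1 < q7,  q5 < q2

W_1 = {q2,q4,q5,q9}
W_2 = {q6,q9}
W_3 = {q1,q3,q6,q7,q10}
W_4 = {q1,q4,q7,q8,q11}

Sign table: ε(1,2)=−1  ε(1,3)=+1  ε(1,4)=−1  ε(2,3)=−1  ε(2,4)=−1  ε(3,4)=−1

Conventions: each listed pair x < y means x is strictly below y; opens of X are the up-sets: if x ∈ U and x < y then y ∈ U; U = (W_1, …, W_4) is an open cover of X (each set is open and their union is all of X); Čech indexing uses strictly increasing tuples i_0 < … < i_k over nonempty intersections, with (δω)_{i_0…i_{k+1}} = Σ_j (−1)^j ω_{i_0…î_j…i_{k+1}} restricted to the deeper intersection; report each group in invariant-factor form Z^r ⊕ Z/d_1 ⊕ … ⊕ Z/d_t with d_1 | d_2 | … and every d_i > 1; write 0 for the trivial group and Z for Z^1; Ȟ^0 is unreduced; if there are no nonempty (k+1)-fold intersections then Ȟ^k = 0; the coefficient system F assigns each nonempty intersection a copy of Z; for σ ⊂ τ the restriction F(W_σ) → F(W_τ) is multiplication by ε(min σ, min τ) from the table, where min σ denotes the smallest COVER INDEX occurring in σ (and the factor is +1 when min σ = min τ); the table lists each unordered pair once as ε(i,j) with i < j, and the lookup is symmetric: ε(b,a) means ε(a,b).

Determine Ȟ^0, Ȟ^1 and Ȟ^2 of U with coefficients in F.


Ȟ^0 = Z, Ȟ^1 = Z and Ȟ^2 = 0

nonempty intersections:
  W12={q9} W14={q4} W23={q6} W34={q1,q7}
C dims 4,4; δ0: rk 3, SNF 1^3
Ȟ^0: (4−3)−0=1 ⇒ Z
Ȟ^1: (4−0)−3=1 ⇒ Z
Ȟ^2: (0−0)−0=0 ⇒ 0


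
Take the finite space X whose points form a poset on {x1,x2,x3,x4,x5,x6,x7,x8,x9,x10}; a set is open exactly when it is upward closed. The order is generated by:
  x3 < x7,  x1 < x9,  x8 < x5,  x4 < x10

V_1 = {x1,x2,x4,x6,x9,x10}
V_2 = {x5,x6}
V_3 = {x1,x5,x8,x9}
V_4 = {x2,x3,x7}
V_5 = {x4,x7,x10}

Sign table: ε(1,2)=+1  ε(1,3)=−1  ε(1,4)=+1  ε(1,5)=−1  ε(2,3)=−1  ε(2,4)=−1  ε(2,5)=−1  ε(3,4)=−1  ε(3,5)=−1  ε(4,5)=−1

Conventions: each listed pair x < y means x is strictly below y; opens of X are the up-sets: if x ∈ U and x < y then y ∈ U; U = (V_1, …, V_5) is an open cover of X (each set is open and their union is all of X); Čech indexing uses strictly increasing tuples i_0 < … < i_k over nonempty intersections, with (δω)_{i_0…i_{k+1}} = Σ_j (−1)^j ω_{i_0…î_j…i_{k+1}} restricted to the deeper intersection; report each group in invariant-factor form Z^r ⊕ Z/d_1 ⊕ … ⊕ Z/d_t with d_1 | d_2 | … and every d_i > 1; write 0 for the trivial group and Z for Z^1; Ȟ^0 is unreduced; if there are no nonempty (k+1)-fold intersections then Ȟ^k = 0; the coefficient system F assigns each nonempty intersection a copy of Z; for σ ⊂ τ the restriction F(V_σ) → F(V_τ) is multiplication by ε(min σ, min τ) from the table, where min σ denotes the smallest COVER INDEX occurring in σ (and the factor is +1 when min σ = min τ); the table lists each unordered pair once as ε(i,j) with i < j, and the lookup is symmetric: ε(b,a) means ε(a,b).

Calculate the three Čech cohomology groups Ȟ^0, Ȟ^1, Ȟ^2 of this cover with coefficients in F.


Ȟ^0 = Z; Ȟ^1 = Z^2; Ȟ^2 = 0

nonempty intersections:
  V12={x6} V13={x1,x9} V14={x2} V15={x4,x10} V23={x5} V45={x7}
C dims 5,6; δ0: rk 4, SNF 1^4
Ȟ^0: (5−4)−0=1 ⇒ Z
Ȟ^1: (6−0)−4=2 ⇒ Z^2
Ȟ^2: (0−0)−0=0 ⇒ 0


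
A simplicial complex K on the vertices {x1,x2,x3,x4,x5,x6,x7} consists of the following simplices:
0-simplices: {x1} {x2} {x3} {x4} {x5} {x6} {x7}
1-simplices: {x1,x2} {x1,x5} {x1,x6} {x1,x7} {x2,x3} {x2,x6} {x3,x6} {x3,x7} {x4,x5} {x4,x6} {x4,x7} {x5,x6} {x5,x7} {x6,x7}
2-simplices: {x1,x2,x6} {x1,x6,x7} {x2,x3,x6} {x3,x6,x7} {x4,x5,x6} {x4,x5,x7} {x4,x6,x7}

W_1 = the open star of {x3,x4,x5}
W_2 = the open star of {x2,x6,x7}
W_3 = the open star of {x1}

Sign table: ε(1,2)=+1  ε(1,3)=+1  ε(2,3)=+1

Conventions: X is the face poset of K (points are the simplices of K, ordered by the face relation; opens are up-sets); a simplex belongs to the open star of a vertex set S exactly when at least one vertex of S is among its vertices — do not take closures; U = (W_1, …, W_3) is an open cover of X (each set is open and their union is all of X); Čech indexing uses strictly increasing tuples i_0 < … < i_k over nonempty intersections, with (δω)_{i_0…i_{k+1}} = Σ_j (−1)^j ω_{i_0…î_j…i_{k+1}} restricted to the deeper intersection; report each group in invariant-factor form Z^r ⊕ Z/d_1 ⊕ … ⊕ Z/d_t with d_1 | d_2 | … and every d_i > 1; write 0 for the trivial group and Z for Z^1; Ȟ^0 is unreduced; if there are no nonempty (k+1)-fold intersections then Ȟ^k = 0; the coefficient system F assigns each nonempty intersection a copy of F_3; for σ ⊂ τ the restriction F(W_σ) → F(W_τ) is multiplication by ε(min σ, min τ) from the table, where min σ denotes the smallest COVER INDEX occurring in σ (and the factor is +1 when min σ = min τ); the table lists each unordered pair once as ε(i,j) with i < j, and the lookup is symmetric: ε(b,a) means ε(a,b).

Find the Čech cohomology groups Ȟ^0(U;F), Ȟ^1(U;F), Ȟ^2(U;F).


Ȟ^0(U;F) ≅ Z/3; Ȟ^1(U;F) ≅ Z/3; Ȟ^2(U;F) ≅ 0

nerve of the cover:
  W1={{x3},{x4},{x5},{x1,x5},{x2,x3},{x3,x6},{x3,x7},{x4,x5},{x4,x6},{x4,x7},{x5,x6},{x5,x7},{x2,x3,x6},{x3,x6,x7},{x4,x5,x6},{x4,x5,x7},{x4,x6,x7}} W2={{x2},{x6},{x7},{x1,x2},{x1,x6},{x1,x7},{x2,x3},{x2,x6},{x3,x6},{x3,x7},{x4,x6},{x4,x7},{x5,x6},{x5,x7},{x6,x7},{x1,x2,x6},{x1,x6,x7},{x2,x3,x6},{x3,x6,x7},{x4,x5,x6},{x4,x5,x7},{x4,x6,x7}} W3={{x1},{x1,x2},{x1,x5},{x1,x6},{x1,x7},{x1,x2,x6},{x1,x6,x7}}
  W12={{x2,x3},{x3,x6},{x3,x7},{x4,x6},{x4,x7},{x5,x6},{x5,x7},{x2,x3,x6},{x3,x6,x7},{x4,x5,x6},{x4,x5,x7},{x4,x6,x7}} W13={{x1,x5}} W23={{x1,x2},{x1,x6},{x1,x7},{x1,x2,x6},{x1,x6,x7}}
C dims 3,3; δ0: rk_F3 2
Ȟ^0 = (3 − 2) − 0 = 1, so Ȟ^0 ≅ Z/3
Ȟ^1 = (3 − 0) − 2 = 1, so Ȟ^1 ≅ Z/3
Ȟ^2 = (0 − 0) − 0 = 0, so Ȟ^2 ≅ 0


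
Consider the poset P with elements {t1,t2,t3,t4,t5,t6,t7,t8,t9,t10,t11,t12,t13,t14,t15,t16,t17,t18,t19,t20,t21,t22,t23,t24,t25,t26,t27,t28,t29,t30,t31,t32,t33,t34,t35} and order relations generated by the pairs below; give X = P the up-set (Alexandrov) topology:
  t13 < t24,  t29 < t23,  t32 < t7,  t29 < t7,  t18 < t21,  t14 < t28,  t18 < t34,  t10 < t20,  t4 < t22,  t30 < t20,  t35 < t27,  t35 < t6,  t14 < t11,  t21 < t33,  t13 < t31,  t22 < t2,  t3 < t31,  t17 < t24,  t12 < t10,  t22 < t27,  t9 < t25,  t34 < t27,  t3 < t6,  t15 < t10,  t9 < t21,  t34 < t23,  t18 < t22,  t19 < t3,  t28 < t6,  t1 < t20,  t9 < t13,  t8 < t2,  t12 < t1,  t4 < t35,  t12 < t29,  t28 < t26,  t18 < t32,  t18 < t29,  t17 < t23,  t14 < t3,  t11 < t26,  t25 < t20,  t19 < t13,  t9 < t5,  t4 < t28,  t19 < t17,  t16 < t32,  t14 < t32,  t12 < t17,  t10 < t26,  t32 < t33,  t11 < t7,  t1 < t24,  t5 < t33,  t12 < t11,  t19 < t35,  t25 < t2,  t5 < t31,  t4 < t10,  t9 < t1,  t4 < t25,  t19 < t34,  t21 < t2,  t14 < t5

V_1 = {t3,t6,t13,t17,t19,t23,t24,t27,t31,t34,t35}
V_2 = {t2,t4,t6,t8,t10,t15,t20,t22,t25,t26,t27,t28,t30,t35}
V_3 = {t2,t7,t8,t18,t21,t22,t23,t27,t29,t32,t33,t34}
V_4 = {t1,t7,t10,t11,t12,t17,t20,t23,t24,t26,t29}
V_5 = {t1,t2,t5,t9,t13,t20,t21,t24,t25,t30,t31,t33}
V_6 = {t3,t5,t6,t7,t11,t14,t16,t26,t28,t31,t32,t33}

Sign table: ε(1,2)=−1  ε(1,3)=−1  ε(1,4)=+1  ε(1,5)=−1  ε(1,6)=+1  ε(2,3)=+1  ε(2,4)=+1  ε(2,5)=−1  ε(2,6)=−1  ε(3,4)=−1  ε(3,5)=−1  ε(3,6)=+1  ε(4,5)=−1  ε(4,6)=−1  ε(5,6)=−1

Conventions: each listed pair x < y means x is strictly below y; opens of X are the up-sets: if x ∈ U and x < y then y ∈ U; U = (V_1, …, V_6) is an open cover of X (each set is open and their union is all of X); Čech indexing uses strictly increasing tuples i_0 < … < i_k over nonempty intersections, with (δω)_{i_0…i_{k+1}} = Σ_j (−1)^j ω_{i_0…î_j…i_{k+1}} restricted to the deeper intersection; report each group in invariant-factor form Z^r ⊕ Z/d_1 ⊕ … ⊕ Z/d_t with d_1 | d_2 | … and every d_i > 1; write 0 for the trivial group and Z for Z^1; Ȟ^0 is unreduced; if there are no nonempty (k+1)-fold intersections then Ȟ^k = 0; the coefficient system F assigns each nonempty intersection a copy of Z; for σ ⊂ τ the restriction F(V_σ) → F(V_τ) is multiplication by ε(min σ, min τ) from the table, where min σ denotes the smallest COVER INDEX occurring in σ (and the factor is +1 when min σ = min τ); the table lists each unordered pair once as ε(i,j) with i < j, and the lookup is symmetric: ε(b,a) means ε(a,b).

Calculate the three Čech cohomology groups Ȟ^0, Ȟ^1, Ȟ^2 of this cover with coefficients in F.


nonempty intersections:
  V12={t6,t27,t35} V13={t23,t27,t34} V14={t17,t23,t24} V15={t13,t24,t31} V16={t3,t6,t31} V23={t2,t8,t22,t27} V24={t10,t20,t26} V25={t2,t20,t25,t30} V26={t6,t26,t28} V34={t7,t23,t29} V35={t2,t21,t33} V36={t7,t32,t33} V45={t1,t20,t24} V46={t7,t11,t26} V56={t5,t31,t33}
  V123={t27} V126={t6} V134={t23} V145={t24} V156={t31} V235={t2} V245={t20} V246={t26} V346={t7} V356={t33}
C dims 6,15,10; δ0: rk 6, SNF 1^5·2; δ1: rk 9, SNF 1^9
Ȟ^0: (6−6)−0=0 ⇒ 0
Ȟ^1: (15−9)−6=0 plus torsion [2] ⇒ Z/2
Ȟ^2: (10−0)−9=1 ⇒ Z

Ȟ^0(U;F) ≅ 0, Ȟ^1(U;F) ≅ Z/2, Ȟ^2(U;F) ≅ Z


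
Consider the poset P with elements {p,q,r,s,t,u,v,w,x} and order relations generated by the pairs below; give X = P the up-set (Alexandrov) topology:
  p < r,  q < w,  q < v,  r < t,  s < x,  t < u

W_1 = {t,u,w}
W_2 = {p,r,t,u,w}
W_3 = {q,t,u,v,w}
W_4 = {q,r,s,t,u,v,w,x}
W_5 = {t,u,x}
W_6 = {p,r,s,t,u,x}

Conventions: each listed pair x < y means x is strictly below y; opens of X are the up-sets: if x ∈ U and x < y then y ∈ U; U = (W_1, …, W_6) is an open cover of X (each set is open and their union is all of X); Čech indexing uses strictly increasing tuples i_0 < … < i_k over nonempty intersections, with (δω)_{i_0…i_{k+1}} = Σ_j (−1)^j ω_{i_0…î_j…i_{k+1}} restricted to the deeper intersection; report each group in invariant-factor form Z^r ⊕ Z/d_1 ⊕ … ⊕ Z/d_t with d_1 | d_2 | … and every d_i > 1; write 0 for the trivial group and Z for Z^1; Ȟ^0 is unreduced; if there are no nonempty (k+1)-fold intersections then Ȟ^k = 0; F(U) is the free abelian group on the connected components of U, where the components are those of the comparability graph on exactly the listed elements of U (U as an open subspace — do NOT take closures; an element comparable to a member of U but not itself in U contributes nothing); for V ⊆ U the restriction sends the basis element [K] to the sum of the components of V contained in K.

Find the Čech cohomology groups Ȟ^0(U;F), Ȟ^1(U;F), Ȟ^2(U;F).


Ȟ^0 ≅ Z^3, Ȟ^1 ≅ 0, Ȟ^2 ≅ 0

nonempty overlaps:
  W12={t,u,w} W13={t,u,w} W14={t,u,w} W15={t,u} W16={t,u} W23={t,u,w} W24={r,t,u,w} W25={t,u} W26={p,r,t,u} W34={q,t,u,v,w} W35={t,u} W36={t,u} W45={t,u,x} W46={r,s,t,u,x} W56={t,u,x}
  W123={t,u,w} W124={t,u,w} W125={t,u} W126={t,u} W134={t,u,w} W135={t,u} W136={t,u} W145={t,u} W146={t,u} W156={t,u} W234={t,u,w} W235={t,u} W236={t,u} W245={t,u} W246={r,t,u} W256={t,u} W345={t,u} W346={t,u} W356={t,u} W456={t,u,x}
  W1234={t,u,w} W1235={t,u} W1236={t,u} W1245={t,u} W1246={t,u} W1256={t,u} W1345={t,u} W1346={t,u} W1356={t,u} W1456={t,u} W2345={t,u} W2346={t,u} W2356={t,u} W2456={t,u} W3456={t,u}
  W12345={t,u} W12346={t,u} W12356={t,u} W12456={t,u} W13456={t,u} W23456={t,u}
  W123456={t,u}
components per intersection:
  W1: {t,u} {w}
  W2: {p,r,t,u} {w}
  W3: {q,v,w} {t,u}
  W4: {q,v,w} {r,t,u} {s,x}
  W5: {t,u} {x}
  W6: {p,r,t,u} {s,x}
  W12: {t,u} {w}
  W13: {t,u} {w}
  W14: {t,u} {w}
  W15: {t,u}
  W16: {t,u}
  W23: {t,u} {w}
  W24: {r,t,u} {w}
  W25: {t,u}
  W26: {p,r,t,u}
  W34: {q,v,w} {t,u}
  W35: {t,u}
  W36: {t,u}
  W45: {t,u} {x}
  W46: {r,t,u} {s,x}
  W56: {t,u} {x}
  W123: {t,u} {w}
  W124: {t,u} {w}
  W125: {t,u}
  W126: {t,u}
  W134: {t,u} {w}
  W135: {t,u}
  W136: {t,u}
  W145: {t,u}
  W146: {t,u}
  W156: {t,u}
  W234: {t,u} {w}
  W235: {t,u}
  W236: {t,u}
  W245: {t,u}
  W246: {r,t,u}
  W256: {t,u}
  W345: {t,u}
  W346: {t,u}
  W356: {t,u}
  W456: {t,u} {x}
  W1234: {t,u} {w}
  W1235: {t,u}
  W1236: {t,u}
  W1245: {t,u}
  W1246: {t,u}
  W1256: {t,u}
  W1345: {t,u}
  W1346: {t,u}
  W1356: {t,u}
  W1456: {t,u}
  W2345: {t,u}
  W2346: {t,u}
  W2356: {t,u}
  W2456: {t,u}
  W3456: {t,u}
  W12345: {t,u}
  W12346: {t,u}
  W12356: {t,u}
  W12456: {t,u}
  W13456: {t,u}
  W23456: {t,u}
  W123456: {t,u}
C dims 13,24,25,16; δ0: rk 10, SNF 1^10; δ1: rk 14, SNF 1^14; δ2: rk 11, SNF 1^11
degree 0: 13−10−0 = 3 → Ȟ^0 ≅ Z^3
degree 1: 24−14−10 = 0 → Ȟ^1 ≅ 0
degree 2: 25−11−14 = 0 → Ȟ^2 ≅ 0


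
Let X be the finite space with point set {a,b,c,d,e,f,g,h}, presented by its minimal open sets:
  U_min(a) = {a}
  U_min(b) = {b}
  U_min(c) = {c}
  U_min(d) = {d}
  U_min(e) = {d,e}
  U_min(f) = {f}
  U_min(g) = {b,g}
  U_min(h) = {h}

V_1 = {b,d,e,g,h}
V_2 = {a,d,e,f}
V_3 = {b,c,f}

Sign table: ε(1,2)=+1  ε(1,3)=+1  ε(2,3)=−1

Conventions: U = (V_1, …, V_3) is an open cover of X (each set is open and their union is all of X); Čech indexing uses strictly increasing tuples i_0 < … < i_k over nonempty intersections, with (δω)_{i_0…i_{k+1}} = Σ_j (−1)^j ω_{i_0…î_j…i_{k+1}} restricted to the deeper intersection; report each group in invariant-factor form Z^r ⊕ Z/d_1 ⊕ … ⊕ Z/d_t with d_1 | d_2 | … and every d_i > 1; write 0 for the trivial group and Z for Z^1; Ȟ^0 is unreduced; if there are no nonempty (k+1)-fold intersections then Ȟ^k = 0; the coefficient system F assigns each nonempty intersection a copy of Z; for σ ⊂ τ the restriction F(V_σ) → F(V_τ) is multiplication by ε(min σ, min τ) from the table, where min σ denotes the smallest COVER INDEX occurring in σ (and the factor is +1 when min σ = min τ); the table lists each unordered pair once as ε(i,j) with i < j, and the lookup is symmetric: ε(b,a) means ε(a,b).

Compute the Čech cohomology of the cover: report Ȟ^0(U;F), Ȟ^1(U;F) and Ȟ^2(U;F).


Ȟ^0 = 0,  Ȟ^1 = Z/2,  Ȟ^2 = 0

nerve simplices:
  V12={d,e} V13={b} V23={f}
C dims 3,3; δ0: rk 3, SNF 1^2·2
degree 0: 3−3−0 = 0 → Ȟ^0 ≅ 0
degree 1: 3−0−3 = 0 plus torsion [2] → Ȟ^1 ≅ Z/2
degree 2: 0−0−0 = 0 → Ȟ^2 ≅ 0


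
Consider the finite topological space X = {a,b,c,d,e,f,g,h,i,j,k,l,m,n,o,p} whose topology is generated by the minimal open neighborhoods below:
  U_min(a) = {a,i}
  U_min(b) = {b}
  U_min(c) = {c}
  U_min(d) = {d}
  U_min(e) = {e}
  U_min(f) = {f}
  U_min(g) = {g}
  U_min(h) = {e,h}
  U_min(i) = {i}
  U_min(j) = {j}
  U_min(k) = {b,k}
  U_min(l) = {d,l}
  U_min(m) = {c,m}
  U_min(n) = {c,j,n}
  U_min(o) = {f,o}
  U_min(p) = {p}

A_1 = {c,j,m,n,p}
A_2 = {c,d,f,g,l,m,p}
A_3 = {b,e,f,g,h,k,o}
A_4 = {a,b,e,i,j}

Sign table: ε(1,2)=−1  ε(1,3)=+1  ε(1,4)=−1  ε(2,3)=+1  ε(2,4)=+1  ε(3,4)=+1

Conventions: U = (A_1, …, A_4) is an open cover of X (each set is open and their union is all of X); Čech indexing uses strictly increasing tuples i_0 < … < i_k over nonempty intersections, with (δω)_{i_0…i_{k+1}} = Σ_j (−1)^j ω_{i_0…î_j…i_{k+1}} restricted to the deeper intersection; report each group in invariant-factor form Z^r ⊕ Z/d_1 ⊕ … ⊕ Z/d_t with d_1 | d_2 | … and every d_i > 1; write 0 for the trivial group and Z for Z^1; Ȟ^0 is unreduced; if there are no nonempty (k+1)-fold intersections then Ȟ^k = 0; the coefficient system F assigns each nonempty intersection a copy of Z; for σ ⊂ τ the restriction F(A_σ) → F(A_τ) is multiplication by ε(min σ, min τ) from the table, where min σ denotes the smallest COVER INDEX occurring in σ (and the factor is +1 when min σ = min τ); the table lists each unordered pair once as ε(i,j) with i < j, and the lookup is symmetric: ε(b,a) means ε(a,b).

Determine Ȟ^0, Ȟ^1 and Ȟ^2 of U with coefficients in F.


Ȟ^0 ≅ Z, Ȟ^1 ≅ Z, Ȟ^2 ≅ 0

nerve simplices:
  A12={c,m,p} A14={j} A23={f,g} A34={b,e}
C dims 4,4; δ0: rk 3, SNF 1^3
degree 0: 4−3−0 = 1 → Ȟ^0 ≅ Z
degree 1: 4−0−3 = 1 → Ȟ^1 ≅ Z
degree 2: 0−0−0 = 0 → Ȟ^2 ≅ 0


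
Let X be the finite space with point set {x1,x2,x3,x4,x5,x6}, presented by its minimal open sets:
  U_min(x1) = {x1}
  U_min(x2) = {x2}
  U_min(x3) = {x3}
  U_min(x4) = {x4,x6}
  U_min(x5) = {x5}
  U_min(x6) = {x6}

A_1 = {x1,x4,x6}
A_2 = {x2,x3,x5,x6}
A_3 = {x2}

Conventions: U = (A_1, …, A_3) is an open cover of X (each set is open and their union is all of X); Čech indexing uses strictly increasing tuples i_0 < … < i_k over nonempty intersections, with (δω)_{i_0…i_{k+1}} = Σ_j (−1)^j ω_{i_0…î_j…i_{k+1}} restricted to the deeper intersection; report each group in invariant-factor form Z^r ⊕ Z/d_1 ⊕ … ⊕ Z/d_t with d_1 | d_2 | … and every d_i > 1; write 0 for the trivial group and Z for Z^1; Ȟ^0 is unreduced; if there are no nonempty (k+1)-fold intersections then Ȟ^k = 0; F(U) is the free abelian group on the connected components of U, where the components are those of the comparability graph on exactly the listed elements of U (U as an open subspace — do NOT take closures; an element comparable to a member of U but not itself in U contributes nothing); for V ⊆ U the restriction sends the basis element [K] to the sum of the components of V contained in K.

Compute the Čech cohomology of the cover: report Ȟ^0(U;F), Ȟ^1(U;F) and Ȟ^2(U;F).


cover nerve:
  A12={x6} A23={x2}
components per intersection:
  A1: {x1} {x4,x6}
  A2: {x2} {x3} {x5} {x6}
  A3: {x2}
  A12: {x6}
  A23: {x2}
C dims 7,2; δ0: rk 2, SNF 1^2
Ȟ^0: (7−2)−0=5 ⇒ Z^5
Ȟ^1: (2−0)−2=0 ⇒ 0
Ȟ^2: (0−0)−0=0 ⇒ 0

Ȟ^0 = Z^5,  Ȟ^1 = 0,  Ȟ^2 = 0


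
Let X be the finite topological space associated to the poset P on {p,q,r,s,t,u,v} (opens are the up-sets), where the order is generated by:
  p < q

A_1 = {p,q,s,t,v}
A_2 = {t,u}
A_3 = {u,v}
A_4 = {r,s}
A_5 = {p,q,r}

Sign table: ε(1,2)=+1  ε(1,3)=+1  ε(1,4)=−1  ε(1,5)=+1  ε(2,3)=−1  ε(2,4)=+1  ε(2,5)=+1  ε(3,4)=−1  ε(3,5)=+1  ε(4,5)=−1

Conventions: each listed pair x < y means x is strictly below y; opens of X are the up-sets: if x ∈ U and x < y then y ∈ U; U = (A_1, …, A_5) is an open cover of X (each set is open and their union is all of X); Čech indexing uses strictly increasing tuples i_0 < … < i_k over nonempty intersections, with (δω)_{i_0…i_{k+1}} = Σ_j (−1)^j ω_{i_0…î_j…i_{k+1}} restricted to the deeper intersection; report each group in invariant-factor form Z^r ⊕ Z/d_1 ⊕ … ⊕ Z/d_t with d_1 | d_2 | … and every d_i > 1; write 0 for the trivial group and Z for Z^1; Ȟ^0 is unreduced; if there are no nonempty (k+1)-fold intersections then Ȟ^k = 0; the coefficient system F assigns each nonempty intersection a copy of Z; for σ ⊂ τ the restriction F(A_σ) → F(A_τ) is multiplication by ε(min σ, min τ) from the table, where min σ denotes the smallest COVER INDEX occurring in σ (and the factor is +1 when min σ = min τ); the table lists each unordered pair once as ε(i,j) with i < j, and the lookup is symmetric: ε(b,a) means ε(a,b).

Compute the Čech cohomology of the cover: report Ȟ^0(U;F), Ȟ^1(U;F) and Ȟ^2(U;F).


Ȟ^0(U;F) ≅ 0, Ȟ^1(U;F) ≅ Z ⊕ Z/2 and Ȟ^2(U;F) ≅ 0

nerve of the cover:
  A12={t} A13={v} A14={s} A15={p,q} A23={u} A45={r}
C dims 5,6; δ0: rk 5, SNF 1^4·2
Ȟ^0 = (5 − 5) − 0 = 0, so Ȟ^0 ≅ 0
Ȟ^1 = (6 − 0) − 5 = 1 plus torsion [2], so Ȟ^1 ≅ Z ⊕ Z/2
Ȟ^2 = (0 − 0) − 0 = 0, so Ȟ^2 ≅ 0


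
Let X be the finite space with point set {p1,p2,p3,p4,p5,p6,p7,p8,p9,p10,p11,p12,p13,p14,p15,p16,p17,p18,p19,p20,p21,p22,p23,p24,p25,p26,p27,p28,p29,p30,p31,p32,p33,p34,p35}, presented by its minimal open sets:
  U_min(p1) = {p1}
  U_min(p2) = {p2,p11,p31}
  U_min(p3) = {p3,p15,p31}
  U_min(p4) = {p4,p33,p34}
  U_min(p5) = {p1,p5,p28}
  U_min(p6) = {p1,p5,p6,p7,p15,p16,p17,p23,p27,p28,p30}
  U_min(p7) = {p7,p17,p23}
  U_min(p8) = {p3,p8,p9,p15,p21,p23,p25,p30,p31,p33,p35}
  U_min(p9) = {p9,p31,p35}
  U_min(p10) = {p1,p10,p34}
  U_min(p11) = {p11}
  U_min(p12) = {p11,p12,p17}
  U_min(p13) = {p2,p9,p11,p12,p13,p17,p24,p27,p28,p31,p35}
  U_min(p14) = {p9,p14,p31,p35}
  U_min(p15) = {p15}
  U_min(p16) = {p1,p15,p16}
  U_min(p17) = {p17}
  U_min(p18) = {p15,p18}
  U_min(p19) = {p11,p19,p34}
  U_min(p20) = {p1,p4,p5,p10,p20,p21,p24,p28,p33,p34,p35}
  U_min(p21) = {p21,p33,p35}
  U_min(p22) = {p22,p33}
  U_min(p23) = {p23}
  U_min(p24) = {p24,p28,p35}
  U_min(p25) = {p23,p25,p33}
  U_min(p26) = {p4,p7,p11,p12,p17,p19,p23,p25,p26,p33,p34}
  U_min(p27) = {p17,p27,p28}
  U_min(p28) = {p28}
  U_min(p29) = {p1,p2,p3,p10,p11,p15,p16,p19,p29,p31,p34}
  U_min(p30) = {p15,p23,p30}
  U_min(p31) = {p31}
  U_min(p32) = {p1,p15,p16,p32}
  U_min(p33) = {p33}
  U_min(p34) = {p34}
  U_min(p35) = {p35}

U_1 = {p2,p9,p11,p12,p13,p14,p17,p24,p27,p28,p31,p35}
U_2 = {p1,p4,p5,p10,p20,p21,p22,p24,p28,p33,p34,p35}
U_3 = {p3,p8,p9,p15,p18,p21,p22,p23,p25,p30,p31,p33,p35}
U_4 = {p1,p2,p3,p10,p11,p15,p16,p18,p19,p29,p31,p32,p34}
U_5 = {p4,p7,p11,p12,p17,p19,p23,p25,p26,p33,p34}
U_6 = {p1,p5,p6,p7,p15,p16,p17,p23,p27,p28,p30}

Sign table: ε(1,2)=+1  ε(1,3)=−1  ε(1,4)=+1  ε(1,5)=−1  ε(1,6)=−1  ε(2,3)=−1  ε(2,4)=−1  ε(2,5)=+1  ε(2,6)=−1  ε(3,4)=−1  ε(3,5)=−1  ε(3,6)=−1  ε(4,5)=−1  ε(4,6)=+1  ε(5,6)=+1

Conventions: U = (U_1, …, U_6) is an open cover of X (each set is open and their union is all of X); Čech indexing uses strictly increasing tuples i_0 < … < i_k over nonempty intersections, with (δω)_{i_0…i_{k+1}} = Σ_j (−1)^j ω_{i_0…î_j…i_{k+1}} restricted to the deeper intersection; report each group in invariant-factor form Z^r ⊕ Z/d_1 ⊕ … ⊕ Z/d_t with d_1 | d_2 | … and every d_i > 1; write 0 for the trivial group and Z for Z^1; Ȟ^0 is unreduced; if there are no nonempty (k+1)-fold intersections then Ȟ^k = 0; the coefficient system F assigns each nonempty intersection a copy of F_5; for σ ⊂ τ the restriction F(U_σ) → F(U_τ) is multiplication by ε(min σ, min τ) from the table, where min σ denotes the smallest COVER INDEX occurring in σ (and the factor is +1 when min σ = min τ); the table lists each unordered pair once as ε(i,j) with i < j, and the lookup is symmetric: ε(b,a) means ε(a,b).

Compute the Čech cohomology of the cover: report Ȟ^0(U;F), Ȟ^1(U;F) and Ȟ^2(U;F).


Ȟ^0 ≅ 0, Ȟ^1 ≅ 0 and Ȟ^2 ≅ Z/5

nonempty intersections:
  U12={p24,p28,p35} U13={p9,p31,p35} U14={p2,p11,p31} U15={p11,p12,p17} U16={p17,p27,p28} U23={p21,p22,p33,p35} U24={p1,p10,p34} U25={p4,p33,p34} U26={p1,p5,p28} U34={p3,p15,p18,p31} U35={p23,p25,p33} U36={p15,p23,p30} U45={p11,p19,p34} U46={p1,p15,p16} U56={p7,p17,p23}
  U123={p35} U126={p28} U134={p31} U145={p11} U156={p17} U235={p33} U245={p34} U246={p1} U346={p15} U356={p23}
C dims 6,15,10; δ0: rk_F5 6; δ1: rk_F5 9
Ȟ^0: (6−6)−0=0 ⇒ 0
Ȟ^1: (15−9)−6=0 ⇒ 0
Ȟ^2: (10−0)−9=1 ⇒ Z/5


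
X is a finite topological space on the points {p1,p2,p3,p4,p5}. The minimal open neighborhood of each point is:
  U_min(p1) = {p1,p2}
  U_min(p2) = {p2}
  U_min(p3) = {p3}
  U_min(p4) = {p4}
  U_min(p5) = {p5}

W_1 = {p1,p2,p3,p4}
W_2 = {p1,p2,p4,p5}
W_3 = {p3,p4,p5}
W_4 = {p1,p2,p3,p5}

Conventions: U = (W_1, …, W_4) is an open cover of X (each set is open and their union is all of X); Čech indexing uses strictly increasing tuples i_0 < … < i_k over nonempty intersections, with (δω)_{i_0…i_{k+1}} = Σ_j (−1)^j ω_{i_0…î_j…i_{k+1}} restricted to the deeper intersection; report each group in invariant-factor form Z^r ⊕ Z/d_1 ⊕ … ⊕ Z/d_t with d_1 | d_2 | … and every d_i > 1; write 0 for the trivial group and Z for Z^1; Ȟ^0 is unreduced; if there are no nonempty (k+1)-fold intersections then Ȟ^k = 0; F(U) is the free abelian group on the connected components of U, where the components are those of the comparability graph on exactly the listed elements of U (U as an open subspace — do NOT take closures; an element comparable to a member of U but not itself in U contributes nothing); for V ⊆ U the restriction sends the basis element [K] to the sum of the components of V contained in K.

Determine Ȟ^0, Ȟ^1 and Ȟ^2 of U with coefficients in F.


nerve of the cover:
  W12={p1,p2,p4} W13={p3,p4} W14={p1,p2,p3} W23={p4,p5} W24={p1,p2,p5} W34={p3,p5}
  W123={p4} W124={p1,p2} W134={p3} W234={p5}
components per intersection:
  W1: {p1,p2} {p3} {p4}
  W2: {p1,p2} {p4} {p5}
  W3: {p3} {p4} {p5}
  W4: {p1,p2} {p3} {p5}
  W12: {p1,p2} {p4}
  W13: {p3} {p4}
  W14: {p1,p2} {p3}
  W23: {p4} {p5}
  W24: {p1,p2} {p5}
  W34: {p3} {p5}
  W123: {p4}
  W124: {p1,p2}
  W134: {p3}
  W234: {p5}
C dims 12,12,4; δ0: rk 8, SNF 1^8; δ1: rk 4, SNF 1^4
Ȟ^0 = (12 − 8) − 0 = 4, so Ȟ^0 ≅ Z^4
Ȟ^1 = (12 − 4) − 8 = 0, so Ȟ^1 ≅ 0
Ȟ^2 = (4 − 0) − 4 = 0, so Ȟ^2 ≅ 0

Ȟ^0 = Z^4; Ȟ^1 = 0; Ȟ^2 = 0


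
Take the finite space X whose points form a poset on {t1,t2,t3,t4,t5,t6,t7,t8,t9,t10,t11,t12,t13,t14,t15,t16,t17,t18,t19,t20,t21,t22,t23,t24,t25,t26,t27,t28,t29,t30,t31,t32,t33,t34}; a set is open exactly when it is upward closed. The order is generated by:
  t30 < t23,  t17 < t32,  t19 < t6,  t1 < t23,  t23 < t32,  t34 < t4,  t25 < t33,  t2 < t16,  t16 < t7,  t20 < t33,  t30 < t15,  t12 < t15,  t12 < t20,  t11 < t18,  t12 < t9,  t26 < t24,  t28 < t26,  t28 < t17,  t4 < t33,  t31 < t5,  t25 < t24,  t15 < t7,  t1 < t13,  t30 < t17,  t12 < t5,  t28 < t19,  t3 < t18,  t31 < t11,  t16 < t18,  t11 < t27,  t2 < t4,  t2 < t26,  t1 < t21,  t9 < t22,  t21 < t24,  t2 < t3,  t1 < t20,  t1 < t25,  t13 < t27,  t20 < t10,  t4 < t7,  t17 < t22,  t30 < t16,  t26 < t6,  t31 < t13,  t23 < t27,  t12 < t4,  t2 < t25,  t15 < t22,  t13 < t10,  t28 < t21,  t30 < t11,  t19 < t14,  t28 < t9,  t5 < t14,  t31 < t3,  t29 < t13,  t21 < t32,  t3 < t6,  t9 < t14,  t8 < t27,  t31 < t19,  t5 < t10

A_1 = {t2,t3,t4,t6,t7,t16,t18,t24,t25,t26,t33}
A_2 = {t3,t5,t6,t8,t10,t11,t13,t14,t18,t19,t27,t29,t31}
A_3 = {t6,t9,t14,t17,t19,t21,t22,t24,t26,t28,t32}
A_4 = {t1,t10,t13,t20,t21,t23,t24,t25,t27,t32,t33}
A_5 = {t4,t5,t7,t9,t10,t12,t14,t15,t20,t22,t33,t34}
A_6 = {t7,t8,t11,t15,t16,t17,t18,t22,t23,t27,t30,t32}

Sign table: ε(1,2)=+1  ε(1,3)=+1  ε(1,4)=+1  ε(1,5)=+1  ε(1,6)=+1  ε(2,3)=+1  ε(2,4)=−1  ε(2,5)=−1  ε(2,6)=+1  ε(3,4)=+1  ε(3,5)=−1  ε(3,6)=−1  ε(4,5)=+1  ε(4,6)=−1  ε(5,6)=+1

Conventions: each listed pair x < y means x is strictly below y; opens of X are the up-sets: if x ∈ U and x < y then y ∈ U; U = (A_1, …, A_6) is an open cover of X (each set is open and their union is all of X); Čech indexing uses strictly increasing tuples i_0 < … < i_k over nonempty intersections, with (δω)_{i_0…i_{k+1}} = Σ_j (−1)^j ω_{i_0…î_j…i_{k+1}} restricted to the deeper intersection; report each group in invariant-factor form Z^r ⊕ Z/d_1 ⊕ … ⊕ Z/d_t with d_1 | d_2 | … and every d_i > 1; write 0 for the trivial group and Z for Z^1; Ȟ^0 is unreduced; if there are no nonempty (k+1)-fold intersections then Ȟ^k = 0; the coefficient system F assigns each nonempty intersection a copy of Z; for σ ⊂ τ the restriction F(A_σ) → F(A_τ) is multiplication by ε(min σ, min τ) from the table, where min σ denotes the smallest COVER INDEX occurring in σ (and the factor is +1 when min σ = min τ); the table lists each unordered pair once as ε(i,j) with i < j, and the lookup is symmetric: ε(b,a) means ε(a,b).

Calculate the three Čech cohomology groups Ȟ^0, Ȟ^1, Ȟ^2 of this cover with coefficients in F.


Ȟ^0(U;F) ≅ 0, Ȟ^1(U;F) ≅ Z/2 and Ȟ^2(U;F) ≅ Z

cover nerve:
  A12={t3,t6,t18} A13={t6,t24,t26} A14={t24,t25,t33} A15={t4,t7,t33} A16={t7,t16,t18} A23={t6,t14,t19} A24={t10,t13,t27} A25={t5,t10,t14} A26={t8,t11,t18,t27} A34={t21,t24,t32} A35={t9,t14,t22} A36={t17,t22,t32} A45={t10,t20,t33} A46={t23,t27,t32} A56={t7,t15,t22}
  A123={t6} A126={t18} A134={t24} A145={t33} A156={t7} A235={t14} A245={t10} A246={t27} A346={t32} A356={t22}
C dims 6,15,10; δ0: rk 6, SNF 1^5·2; δ1: rk 9, SNF 1^9
Ȟ^0: (6−6)−0=0 ⇒ 0
Ȟ^1: (15−9)−6=0 plus torsion [2] ⇒ Z/2
Ȟ^2: (10−0)−9=1 ⇒ Z
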